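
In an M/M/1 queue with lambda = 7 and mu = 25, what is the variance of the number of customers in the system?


rho = 7/25; Var(N) = rho/(1-rho)^2 = 0.54

0.54


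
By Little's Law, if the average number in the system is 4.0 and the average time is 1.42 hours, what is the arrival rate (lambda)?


lambda = L / W = 4.0 / 1.42 = 2.82 per hour

2.82 per hour


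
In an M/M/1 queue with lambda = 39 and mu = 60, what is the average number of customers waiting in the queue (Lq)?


rho = 39/60; Lq = rho^2/(1-rho) = 1.21

1.21


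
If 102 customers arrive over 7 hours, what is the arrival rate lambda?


lambda = total arrivals / time = 102 / 7 = 14.57 per hour

14.57 per hour


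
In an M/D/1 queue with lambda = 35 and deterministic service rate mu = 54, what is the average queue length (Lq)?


M/D/1: Lq = rho^2 / (2*(1-rho)) where rho = 35/54; Lq = 0.6

0.6


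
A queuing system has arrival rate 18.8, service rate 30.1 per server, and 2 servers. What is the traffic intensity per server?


rho = lambda / (c * mu) = 18.8 / (2 * 30.1) = 0.3123

0.3123


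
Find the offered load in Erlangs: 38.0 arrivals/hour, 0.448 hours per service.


Offered load a = lambda * E[S] = 38.0 * 0.448 = 17.02 Erlangs

17.02 Erlangs


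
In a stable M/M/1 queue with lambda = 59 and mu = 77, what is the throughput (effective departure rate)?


For a stable queue (lambda < mu), throughput = lambda = 59 per hour

59 per hour


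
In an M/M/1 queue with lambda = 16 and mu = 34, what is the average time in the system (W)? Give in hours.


W = 1/(mu - lambda) = 1/(34 - 16) = 0.0556 hours

0.0556 hours


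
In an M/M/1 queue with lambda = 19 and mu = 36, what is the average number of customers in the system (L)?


rho = 19/36; L = rho/(1-rho) = 1.12

1.12


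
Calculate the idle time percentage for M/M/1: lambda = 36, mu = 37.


Idle fraction = (1 - rho) * 100 = (1 - 36/37) * 100 = 2.7%

2.7%


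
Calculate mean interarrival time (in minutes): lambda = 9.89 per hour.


Mean interarrival time = 60/lambda = 60/9.89 = 6.07 minutes

6.07 minutes


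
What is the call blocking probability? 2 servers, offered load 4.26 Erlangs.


B(N,A) = (A^N/N!) / sum(A^k/k!, k=0..N) with N=2, A=4.26 = 0.633

0.633


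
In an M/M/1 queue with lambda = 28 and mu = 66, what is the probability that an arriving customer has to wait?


P(wait) = rho = lambda/mu = 28/66 = 0.4242

0.4242


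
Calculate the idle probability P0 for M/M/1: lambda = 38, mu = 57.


P0 = 1 - rho = 1 - 38/57 = 0.3333

0.3333


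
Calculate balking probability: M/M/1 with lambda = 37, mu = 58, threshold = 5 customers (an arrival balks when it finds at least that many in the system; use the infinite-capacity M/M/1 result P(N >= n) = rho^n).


P(N >= 5) = rho^5 = (37/58)^5 = 0.1056

0.1056


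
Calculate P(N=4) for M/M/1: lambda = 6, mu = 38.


rho = 6/38; P(n) = (1-rho)*rho^n = (1-6/38)*(6/38)^4 = 0.0005

0.0005


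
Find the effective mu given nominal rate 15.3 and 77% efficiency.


Effective rate = mu * efficiency = 15.3 * 0.77 = 11.78 per hour

11.78 per hour


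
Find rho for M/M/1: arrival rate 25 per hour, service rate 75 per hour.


rho = lambda/mu = 25/75 = 0.3333

0.3333


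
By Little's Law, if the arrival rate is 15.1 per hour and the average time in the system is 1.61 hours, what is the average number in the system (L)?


L = lambda * W = 15.1 * 1.61 = 24.31

24.31


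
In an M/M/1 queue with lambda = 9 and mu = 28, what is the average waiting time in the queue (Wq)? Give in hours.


rho = 9/28; Wq = rho/(mu - lambda) = 0.0169 hours

0.0169 hours


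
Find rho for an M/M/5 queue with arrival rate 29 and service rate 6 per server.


rho = lambda/(c*mu) = 29/(5*6) = 0.9667

0.9667


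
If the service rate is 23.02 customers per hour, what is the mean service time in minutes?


Mean service time = 60/mu = 60/23.02 = 2.61 minutes

2.61 minutes


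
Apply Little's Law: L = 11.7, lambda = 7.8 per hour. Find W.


W = L / lambda = 11.7 / 7.8 = 1.5 hours

1.5 hours


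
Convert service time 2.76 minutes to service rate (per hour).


mu = 60 / avg_service_time = 60 / 2.76 = 21.74 per hour

21.74 per hour


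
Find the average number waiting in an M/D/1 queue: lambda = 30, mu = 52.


M/D/1: Lq = rho^2 / (2*(1-rho)) where rho = 30/52; Lq = 0.39

0.39


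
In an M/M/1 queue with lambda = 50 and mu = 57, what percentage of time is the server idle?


Idle fraction = (1 - rho) * 100 = (1 - 50/57) * 100 = 12.3%

12.3%


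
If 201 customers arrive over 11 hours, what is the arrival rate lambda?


lambda = total arrivals / time = 201 / 11 = 18.27 per hour

18.27 per hour


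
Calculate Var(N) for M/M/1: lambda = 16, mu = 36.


rho = 16/36; Var(N) = rho/(1-rho)^2 = 1.44

1.44


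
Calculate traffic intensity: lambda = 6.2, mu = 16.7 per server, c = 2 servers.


rho = lambda / (c * mu) = 6.2 / (2 * 16.7) = 0.1856

0.1856


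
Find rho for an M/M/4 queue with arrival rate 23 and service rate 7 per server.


rho = lambda/(c*mu) = 23/(4*7) = 0.8214

0.8214


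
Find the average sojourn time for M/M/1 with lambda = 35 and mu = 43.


W = 1/(mu - lambda) = 1/(43 - 35) = 0.125 hours

0.125 hours


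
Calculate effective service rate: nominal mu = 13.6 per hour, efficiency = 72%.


Effective rate = mu * efficiency = 13.6 * 0.72 = 9.79 per hour

9.79 per hour


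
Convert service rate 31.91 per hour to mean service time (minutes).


Mean service time = 60/mu = 60/31.91 = 1.88 minutes

1.88 minutes


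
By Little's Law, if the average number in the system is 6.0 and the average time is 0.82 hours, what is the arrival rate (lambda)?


lambda = L / W = 6.0 / 0.82 = 7.32 per hour

7.32 per hour


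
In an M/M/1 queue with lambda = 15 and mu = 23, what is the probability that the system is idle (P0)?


P0 = 1 - rho = 1 - 15/23 = 0.3478

0.3478


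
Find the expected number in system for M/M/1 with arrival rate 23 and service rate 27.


rho = 23/27; L = rho/(1-rho) = 5.75

5.75


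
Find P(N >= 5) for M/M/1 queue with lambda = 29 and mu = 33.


P(N >= 5) = rho^5 = (29/33)^5 = 0.5241

0.5241


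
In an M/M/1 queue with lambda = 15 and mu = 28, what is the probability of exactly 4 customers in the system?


rho = 15/28; P(n) = (1-rho)*rho^n = (1-15/28)*(15/28)^4 = 0.0382

0.0382


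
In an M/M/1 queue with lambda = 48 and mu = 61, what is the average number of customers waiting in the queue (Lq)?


rho = 48/61; Lq = rho^2/(1-rho) = 2.91

2.91


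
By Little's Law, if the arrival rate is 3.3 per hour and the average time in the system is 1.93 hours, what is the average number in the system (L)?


L = lambda * W = 3.3 * 1.93 = 6.37

6.37


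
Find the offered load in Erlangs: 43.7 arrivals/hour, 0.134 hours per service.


Offered load a = lambda * E[S] = 43.7 * 0.134 = 5.86 Erlangs

5.86 Erlangs


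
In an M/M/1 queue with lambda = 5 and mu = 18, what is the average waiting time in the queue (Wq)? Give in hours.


rho = 5/18; Wq = rho/(mu - lambda) = 0.0214 hours

0.0214 hours


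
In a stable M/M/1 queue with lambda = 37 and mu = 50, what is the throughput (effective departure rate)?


For a stable queue (lambda < mu), throughput = lambda = 37 per hour

37 per hour


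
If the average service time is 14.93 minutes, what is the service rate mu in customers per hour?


mu = 60 / avg_service_time = 60 / 14.93 = 4.02 per hour

4.02 per hour


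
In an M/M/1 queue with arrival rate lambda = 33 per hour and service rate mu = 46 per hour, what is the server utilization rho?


rho = lambda/mu = 33/46 = 0.7174

0.7174


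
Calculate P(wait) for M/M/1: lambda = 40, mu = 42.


P(wait) = rho = lambda/mu = 40/42 = 0.9524

0.9524


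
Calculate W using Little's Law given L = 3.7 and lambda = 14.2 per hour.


W = L / lambda = 3.7 / 14.2 = 0.2606 hours

0.2606 hours


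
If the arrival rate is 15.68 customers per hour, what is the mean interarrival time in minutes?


Mean interarrival time = 60/lambda = 60/15.68 = 3.83 minutes

3.83 minutes


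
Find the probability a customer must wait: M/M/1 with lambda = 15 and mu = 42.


P(wait) = rho = lambda/mu = 15/42 = 0.3571

0.3571


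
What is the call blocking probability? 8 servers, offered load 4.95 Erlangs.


B(N,A) = (A^N/N!) / sum(A^k/k!, k=0..N) with N=8, A=4.95 = 0.0677

0.0677


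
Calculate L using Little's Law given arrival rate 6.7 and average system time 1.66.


L = lambda * W = 6.7 * 1.66 = 11.12

11.12


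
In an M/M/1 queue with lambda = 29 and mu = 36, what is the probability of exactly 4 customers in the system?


rho = 29/36; P(n) = (1-rho)*rho^n = (1-29/36)*(29/36)^4 = 0.0819

0.0819


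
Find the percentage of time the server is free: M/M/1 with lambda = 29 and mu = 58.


Idle fraction = (1 - rho) * 100 = (1 - 29/58) * 100 = 50.0%

50.0%


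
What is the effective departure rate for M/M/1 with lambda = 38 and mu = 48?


For a stable queue (lambda < mu), throughput = lambda = 38 per hour

38 per hour


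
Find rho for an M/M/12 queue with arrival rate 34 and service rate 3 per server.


rho = lambda/(c*mu) = 34/(12*3) = 0.9444

0.9444


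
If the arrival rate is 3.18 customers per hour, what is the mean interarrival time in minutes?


Mean interarrival time = 60/lambda = 60/3.18 = 18.87 minutes

18.87 minutes


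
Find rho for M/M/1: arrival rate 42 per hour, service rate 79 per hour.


rho = lambda/mu = 42/79 = 0.5316

0.5316


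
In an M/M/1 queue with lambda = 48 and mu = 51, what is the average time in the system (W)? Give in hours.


W = 1/(mu - lambda) = 1/(51 - 48) = 0.3333 hours

0.3333 hours


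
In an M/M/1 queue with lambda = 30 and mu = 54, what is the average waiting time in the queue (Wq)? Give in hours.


rho = 30/54; Wq = rho/(mu - lambda) = 0.0231 hours

0.0231 hours


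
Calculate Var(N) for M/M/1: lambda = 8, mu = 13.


rho = 8/13; Var(N) = rho/(1-rho)^2 = 4.16

4.16


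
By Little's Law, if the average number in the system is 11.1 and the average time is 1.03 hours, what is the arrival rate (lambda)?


lambda = L / W = 11.1 / 1.03 = 10.78 per hour

10.78 per hour


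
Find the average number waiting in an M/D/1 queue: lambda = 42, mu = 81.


M/D/1: Lq = rho^2 / (2*(1-rho)) where rho = 42/81; Lq = 0.28

0.28


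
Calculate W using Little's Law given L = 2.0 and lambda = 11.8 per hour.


W = L / lambda = 2.0 / 11.8 = 0.1695 hours

0.1695 hours


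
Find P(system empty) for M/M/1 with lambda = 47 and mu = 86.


P0 = 1 - rho = 1 - 47/86 = 0.4535

0.4535


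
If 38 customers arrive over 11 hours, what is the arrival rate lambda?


lambda = total arrivals / time = 38 / 11 = 3.45 per hour

3.45 per hour


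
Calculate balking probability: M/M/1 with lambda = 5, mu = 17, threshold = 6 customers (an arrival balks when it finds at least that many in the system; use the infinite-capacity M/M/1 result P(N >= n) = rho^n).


P(N >= 6) = rho^6 = (5/17)^6 = 0.0006

0.0006


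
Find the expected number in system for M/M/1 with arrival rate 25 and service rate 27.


rho = 25/27; L = rho/(1-rho) = 12.5

12.5


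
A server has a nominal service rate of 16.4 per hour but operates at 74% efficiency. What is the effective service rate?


Effective rate = mu * efficiency = 16.4 * 0.74 = 12.14 per hour

12.14 per hour


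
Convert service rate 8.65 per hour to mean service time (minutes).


Mean service time = 60/mu = 60/8.65 = 6.94 minutes

6.94 minutes


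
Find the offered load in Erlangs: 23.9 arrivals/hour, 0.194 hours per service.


Offered load a = lambda * E[S] = 23.9 * 0.194 = 4.64 Erlangs

4.64 Erlangs


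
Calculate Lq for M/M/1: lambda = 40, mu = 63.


rho = 40/63; Lq = rho^2/(1-rho) = 1.1

1.1


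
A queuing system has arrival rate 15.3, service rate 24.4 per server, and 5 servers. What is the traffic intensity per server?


rho = lambda / (c * mu) = 15.3 / (5 * 24.4) = 0.1254

0.1254


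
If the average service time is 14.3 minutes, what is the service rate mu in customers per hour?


mu = 60 / avg_service_time = 60 / 14.3 = 4.2 per hour

4.2 per hour


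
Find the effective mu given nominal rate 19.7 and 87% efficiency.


Effective rate = mu * efficiency = 19.7 * 0.87 = 17.14 per hour

17.14 per hour


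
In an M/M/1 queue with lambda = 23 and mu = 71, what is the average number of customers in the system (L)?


rho = 23/71; L = rho/(1-rho) = 0.48

0.48


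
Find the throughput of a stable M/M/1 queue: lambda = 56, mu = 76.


For a stable queue (lambda < mu), throughput = lambda = 56 per hour

56 per hour


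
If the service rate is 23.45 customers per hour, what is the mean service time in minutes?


Mean service time = 60/mu = 60/23.45 = 2.56 minutes

2.56 minutes


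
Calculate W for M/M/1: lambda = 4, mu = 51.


W = 1/(mu - lambda) = 1/(51 - 4) = 0.0213 hours

0.0213 hours


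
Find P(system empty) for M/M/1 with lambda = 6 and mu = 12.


P0 = 1 - rho = 1 - 6/12 = 0.5

0.5


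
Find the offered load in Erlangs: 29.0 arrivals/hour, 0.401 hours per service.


Offered load a = lambda * E[S] = 29.0 * 0.401 = 11.63 Erlangs

11.63 Erlangs


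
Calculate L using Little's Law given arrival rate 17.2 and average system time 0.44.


L = lambda * W = 17.2 * 0.44 = 7.57

7.57


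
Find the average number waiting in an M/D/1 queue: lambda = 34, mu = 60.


M/D/1: Lq = rho^2 / (2*(1-rho)) where rho = 34/60; Lq = 0.37

0.37


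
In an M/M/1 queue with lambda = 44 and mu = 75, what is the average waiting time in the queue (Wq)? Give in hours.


rho = 44/75; Wq = rho/(mu - lambda) = 0.0189 hours

0.0189 hours


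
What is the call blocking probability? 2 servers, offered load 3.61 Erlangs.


B(N,A) = (A^N/N!) / sum(A^k/k!, k=0..N) with N=2, A=3.61 = 0.5857

0.5857


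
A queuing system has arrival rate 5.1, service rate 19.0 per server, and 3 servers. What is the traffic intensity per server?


rho = lambda / (c * mu) = 5.1 / (3 * 19.0) = 0.0895

0.0895


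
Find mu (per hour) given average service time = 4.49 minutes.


mu = 60 / avg_service_time = 60 / 4.49 = 13.36 per hour

13.36 per hour


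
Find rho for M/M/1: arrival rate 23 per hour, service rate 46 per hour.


rho = lambda/mu = 23/46 = 0.5

0.5


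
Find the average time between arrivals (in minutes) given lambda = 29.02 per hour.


Mean interarrival time = 60/lambda = 60/29.02 = 2.07 minutes

2.07 minutes


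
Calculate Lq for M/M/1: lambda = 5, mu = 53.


rho = 5/53; Lq = rho^2/(1-rho) = 0.01

0.01


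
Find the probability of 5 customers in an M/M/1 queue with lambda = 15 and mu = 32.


rho = 15/32; P(n) = (1-rho)*rho^n = (1-15/32)*(15/32)^5 = 0.012

0.012


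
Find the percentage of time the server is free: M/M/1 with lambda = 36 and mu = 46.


Idle fraction = (1 - rho) * 100 = (1 - 36/46) * 100 = 21.7%

21.7%


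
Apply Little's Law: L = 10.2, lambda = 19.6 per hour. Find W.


W = L / lambda = 10.2 / 19.6 = 0.5204 hours

0.5204 hours


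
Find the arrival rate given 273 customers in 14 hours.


lambda = total arrivals / time = 273 / 14 = 19.5 per hour

19.5 per hour


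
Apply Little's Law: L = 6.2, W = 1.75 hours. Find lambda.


lambda = L / W = 6.2 / 1.75 = 3.54 per hour

3.54 per hour


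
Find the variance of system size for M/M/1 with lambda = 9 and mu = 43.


rho = 9/43; Var(N) = rho/(1-rho)^2 = 0.33

0.33


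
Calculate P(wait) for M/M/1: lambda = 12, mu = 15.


P(wait) = rho = lambda/mu = 12/15 = 0.8

0.8


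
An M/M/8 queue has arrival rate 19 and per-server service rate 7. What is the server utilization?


rho = lambda/(c*mu) = 19/(8*7) = 0.3393

0.3393


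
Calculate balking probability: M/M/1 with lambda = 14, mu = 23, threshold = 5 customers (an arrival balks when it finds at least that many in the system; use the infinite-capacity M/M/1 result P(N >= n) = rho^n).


P(N >= 5) = rho^5 = (14/23)^5 = 0.0836

0.0836


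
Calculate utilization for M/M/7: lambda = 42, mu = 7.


rho = lambda/(c*mu) = 42/(7*7) = 0.8571

0.8571


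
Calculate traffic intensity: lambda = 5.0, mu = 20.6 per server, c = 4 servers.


rho = lambda / (c * mu) = 5.0 / (4 * 20.6) = 0.0607

0.0607


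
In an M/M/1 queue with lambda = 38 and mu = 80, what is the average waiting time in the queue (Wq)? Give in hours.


rho = 38/80; Wq = rho/(mu - lambda) = 0.0113 hours

0.0113 hours


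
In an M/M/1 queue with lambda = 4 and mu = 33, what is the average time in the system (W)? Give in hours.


W = 1/(mu - lambda) = 1/(33 - 4) = 0.0345 hours

0.0345 hours


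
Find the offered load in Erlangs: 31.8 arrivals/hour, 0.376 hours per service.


Offered load a = lambda * E[S] = 31.8 * 0.376 = 11.96 Erlangs

11.96 Erlangs


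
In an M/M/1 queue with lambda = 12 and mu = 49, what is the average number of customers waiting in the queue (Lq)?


rho = 12/49; Lq = rho^2/(1-rho) = 0.08

0.08


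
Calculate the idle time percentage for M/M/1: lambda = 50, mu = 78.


Idle fraction = (1 - rho) * 100 = (1 - 50/78) * 100 = 35.9%

35.9%


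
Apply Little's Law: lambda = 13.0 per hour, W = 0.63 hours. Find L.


L = lambda * W = 13.0 * 0.63 = 8.19

8.19


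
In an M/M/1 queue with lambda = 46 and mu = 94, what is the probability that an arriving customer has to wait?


P(wait) = rho = lambda/mu = 46/94 = 0.4894

0.4894


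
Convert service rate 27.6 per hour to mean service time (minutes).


Mean service time = 60/mu = 60/27.6 = 2.17 minutes

2.17 minutes


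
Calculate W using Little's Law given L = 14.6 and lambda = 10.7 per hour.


W = L / lambda = 14.6 / 10.7 = 1.3645 hours

1.3645 hours


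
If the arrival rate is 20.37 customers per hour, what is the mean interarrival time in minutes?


Mean interarrival time = 60/lambda = 60/20.37 = 2.95 minutes

2.95 minutes


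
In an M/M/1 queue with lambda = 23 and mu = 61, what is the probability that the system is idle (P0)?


P0 = 1 - rho = 1 - 23/61 = 0.623

0.623


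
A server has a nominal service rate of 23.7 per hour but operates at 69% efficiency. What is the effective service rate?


Effective rate = mu * efficiency = 23.7 * 0.69 = 16.35 per hour

16.35 per hour


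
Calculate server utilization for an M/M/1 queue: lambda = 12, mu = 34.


rho = lambda/mu = 12/34 = 0.3529

0.3529


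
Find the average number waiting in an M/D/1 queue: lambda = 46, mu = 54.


M/D/1: Lq = rho^2 / (2*(1-rho)) where rho = 46/54; Lq = 2.45

2.45


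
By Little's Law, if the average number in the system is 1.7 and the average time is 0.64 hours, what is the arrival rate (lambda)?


lambda = L / W = 1.7 / 0.64 = 2.66 per hour

2.66 per hour


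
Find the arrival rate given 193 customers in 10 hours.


lambda = total arrivals / time = 193 / 10 = 19.3 per hour

19.3 per hour


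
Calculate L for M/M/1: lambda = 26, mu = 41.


rho = 26/41; L = rho/(1-rho) = 1.73

1.73


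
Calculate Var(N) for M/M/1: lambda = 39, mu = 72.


rho = 39/72; Var(N) = rho/(1-rho)^2 = 2.58

2.58


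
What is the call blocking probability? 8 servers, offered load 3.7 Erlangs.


B(N,A) = (A^N/N!) / sum(A^k/k!, k=0..N) with N=8, A=3.7 = 0.0218

0.0218


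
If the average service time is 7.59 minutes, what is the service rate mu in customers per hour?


mu = 60 / avg_service_time = 60 / 7.59 = 7.91 per hour

7.91 per hour


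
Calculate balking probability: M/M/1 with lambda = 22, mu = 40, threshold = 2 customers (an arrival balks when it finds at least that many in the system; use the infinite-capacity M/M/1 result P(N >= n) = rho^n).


P(N >= 2) = rho^2 = (22/40)^2 = 0.3025

0.3025


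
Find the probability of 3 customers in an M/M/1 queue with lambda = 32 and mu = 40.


rho = 32/40; P(n) = (1-rho)*rho^n = (1-32/40)*(32/40)^3 = 0.1024

0.1024


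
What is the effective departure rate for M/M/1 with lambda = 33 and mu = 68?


For a stable queue (lambda < mu), throughput = lambda = 33 per hour

33 per hour


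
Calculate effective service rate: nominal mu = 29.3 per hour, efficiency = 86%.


Effective rate = mu * efficiency = 29.3 * 0.86 = 25.2 per hour

25.2 per hour


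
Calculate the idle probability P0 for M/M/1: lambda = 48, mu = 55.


P0 = 1 - rho = 1 - 48/55 = 0.1273

0.1273


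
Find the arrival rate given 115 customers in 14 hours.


lambda = total arrivals / time = 115 / 14 = 8.21 per hour

8.21 per hour


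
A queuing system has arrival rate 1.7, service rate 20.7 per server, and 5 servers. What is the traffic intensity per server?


rho = lambda / (c * mu) = 1.7 / (5 * 20.7) = 0.0164

0.0164


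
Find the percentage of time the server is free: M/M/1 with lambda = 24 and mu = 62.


Idle fraction = (1 - rho) * 100 = (1 - 24/62) * 100 = 61.3%

61.3%


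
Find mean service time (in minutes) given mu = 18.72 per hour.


Mean service time = 60/mu = 60/18.72 = 3.21 minutes

3.21 minutes


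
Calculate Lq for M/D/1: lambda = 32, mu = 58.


M/D/1: Lq = rho^2 / (2*(1-rho)) where rho = 32/58; Lq = 0.34

0.34


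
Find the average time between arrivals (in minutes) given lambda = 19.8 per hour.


Mean interarrival time = 60/lambda = 60/19.8 = 3.03 minutes

3.03 minutes


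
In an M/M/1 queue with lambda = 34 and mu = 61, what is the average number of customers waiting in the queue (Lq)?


rho = 34/61; Lq = rho^2/(1-rho) = 0.7

0.7


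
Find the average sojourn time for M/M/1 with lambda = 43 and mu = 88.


W = 1/(mu - lambda) = 1/(88 - 43) = 0.0222 hours

0.0222 hours


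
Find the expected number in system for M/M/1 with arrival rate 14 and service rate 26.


rho = 14/26; L = rho/(1-rho) = 1.17

1.17


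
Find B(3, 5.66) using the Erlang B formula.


B(N,A) = (A^N/N!) / sum(A^k/k!, k=0..N) with N=3, A=5.66 = 0.5713

0.5713


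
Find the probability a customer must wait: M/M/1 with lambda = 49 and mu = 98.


P(wait) = rho = lambda/mu = 49/98 = 0.5

0.5


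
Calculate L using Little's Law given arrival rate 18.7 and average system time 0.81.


L = lambda * W = 18.7 * 0.81 = 15.15

15.15


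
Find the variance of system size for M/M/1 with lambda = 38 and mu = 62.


rho = 38/62; Var(N) = rho/(1-rho)^2 = 4.09

4.09


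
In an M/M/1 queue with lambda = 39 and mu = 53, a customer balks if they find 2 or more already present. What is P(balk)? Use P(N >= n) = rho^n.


P(N >= 2) = rho^2 = (39/53)^2 = 0.5415

0.5415


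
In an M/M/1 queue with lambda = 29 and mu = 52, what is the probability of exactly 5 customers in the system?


rho = 29/52; P(n) = (1-rho)*rho^n = (1-29/52)*(29/52)^5 = 0.0239

0.0239


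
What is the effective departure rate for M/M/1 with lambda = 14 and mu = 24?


For a stable queue (lambda < mu), throughput = lambda = 14 per hour

14 per hour


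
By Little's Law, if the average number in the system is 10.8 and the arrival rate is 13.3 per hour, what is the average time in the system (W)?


W = L / lambda = 10.8 / 13.3 = 0.812 hours

0.812 hours


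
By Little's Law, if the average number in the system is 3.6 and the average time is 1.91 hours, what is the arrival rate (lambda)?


lambda = L / W = 3.6 / 1.91 = 1.88 per hour

1.88 per hour


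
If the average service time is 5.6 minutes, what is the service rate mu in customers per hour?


mu = 60 / avg_service_time = 60 / 5.6 = 10.71 per hour

10.71 per hour


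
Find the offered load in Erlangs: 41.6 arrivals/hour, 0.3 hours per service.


Offered load a = lambda * E[S] = 41.6 * 0.3 = 12.48 Erlangs

12.48 Erlangs


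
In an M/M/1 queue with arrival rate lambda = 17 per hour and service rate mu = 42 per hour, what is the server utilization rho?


rho = lambda/mu = 17/42 = 0.4048

0.4048


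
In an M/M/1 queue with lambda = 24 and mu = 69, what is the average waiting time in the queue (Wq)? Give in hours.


rho = 24/69; Wq = rho/(mu - lambda) = 0.0077 hours

0.0077 hours


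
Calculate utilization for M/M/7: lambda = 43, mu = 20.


rho = lambda/(c*mu) = 43/(7*20) = 0.3071

0.3071


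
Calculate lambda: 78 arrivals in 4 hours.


lambda = total arrivals / time = 78 / 4 = 19.5 per hour

19.5 per hour


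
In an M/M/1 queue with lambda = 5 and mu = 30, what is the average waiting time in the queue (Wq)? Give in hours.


rho = 5/30; Wq = rho/(mu - lambda) = 0.0067 hours

0.0067 hours


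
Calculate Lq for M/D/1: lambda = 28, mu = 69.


M/D/1: Lq = rho^2 / (2*(1-rho)) where rho = 28/69; Lq = 0.14

0.14


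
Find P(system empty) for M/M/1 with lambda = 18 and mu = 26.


P0 = 1 - rho = 1 - 18/26 = 0.3077

0.3077


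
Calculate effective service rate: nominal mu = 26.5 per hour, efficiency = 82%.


Effective rate = mu * efficiency = 26.5 * 0.82 = 21.73 per hour

21.73 per hour


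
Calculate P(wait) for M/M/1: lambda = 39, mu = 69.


P(wait) = rho = lambda/mu = 39/69 = 0.5652

0.5652


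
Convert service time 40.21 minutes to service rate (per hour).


mu = 60 / avg_service_time = 60 / 40.21 = 1.49 per hour

1.49 per hour


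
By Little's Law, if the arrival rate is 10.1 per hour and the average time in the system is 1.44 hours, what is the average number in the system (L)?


L = lambda * W = 10.1 * 1.44 = 14.54

14.54


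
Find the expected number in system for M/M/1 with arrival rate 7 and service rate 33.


rho = 7/33; L = rho/(1-rho) = 0.27

0.27


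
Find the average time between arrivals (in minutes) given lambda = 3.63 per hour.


Mean interarrival time = 60/lambda = 60/3.63 = 16.53 minutes

16.53 minutes


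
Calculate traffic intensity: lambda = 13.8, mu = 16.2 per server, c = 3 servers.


rho = lambda / (c * mu) = 13.8 / (3 * 16.2) = 0.284

0.284


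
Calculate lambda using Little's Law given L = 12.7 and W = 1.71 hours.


lambda = L / W = 12.7 / 1.71 = 7.43 per hour

7.43 per hour


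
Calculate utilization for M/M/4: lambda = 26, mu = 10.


rho = lambda/(c*mu) = 26/(4*10) = 0.65

0.65


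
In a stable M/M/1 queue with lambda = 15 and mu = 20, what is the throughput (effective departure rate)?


For a stable queue (lambda < mu), throughput = lambda = 15 per hour

15 per hour


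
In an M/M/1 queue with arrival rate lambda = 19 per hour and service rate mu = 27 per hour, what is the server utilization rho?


rho = lambda/mu = 19/27 = 0.7037

0.7037


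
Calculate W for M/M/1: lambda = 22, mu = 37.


W = 1/(mu - lambda) = 1/(37 - 22) = 0.0667 hours

0.0667 hours


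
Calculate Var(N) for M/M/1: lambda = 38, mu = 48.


rho = 38/48; Var(N) = rho/(1-rho)^2 = 18.24

18.24


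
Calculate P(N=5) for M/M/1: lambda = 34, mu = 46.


rho = 34/46; P(n) = (1-rho)*rho^n = (1-34/46)*(34/46)^5 = 0.0575

0.0575


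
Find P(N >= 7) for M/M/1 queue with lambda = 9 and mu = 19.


P(N >= 7) = rho^7 = (9/19)^7 = 0.0054

0.0054


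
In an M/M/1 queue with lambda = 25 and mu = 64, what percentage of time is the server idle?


Idle fraction = (1 - rho) * 100 = (1 - 25/64) * 100 = 60.9%

60.9%


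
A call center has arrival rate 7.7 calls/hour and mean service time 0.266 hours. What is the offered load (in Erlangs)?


Offered load a = lambda * E[S] = 7.7 * 0.266 = 2.05 Erlangs

2.05 Erlangs


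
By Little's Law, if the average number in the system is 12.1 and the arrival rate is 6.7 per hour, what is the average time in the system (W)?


W = L / lambda = 12.1 / 6.7 = 1.806 hours

1.806 hours


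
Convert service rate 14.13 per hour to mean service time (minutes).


Mean service time = 60/mu = 60/14.13 = 4.25 minutes

4.25 minutes


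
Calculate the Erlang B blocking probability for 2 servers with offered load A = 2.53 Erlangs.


B(N,A) = (A^N/N!) / sum(A^k/k!, k=0..N) with N=2, A=2.53 = 0.4755

0.4755


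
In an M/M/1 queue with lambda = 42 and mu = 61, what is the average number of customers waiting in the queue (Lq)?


rho = 42/61; Lq = rho^2/(1-rho) = 1.52

1.52


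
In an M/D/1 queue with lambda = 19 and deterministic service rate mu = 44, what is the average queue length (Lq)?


M/D/1: Lq = rho^2 / (2*(1-rho)) where rho = 19/44; Lq = 0.16

0.16


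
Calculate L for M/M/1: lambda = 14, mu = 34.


rho = 14/34; L = rho/(1-rho) = 0.7

0.7


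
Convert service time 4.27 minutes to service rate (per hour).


mu = 60 / avg_service_time = 60 / 4.27 = 14.05 per hour

14.05 per hour


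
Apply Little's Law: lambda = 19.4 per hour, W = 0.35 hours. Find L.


L = lambda * W = 19.4 * 0.35 = 6.79

6.79


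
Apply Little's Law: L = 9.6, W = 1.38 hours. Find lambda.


lambda = L / W = 9.6 / 1.38 = 6.96 per hour

6.96 per hour


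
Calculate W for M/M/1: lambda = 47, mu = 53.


W = 1/(mu - lambda) = 1/(53 - 47) = 0.1667 hours

0.1667 hours


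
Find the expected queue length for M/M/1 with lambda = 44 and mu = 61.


rho = 44/61; Lq = rho^2/(1-rho) = 1.87

1.87


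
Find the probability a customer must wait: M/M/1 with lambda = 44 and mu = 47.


P(wait) = rho = lambda/mu = 44/47 = 0.9362

0.9362


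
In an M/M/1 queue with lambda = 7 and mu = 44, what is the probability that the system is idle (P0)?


P0 = 1 - rho = 1 - 7/44 = 0.8409

0.8409


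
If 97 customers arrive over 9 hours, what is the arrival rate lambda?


lambda = total arrivals / time = 97 / 9 = 10.78 per hour

10.78 per hour


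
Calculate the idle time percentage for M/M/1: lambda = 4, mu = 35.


Idle fraction = (1 - rho) * 100 = (1 - 4/35) * 100 = 88.6%

88.6%


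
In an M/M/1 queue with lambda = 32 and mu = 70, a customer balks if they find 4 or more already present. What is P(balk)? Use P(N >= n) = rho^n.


P(N >= 4) = rho^4 = (32/70)^4 = 0.0437

0.0437


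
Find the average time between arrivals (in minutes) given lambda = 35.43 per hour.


Mean interarrival time = 60/lambda = 60/35.43 = 1.69 minutes

1.69 minutes


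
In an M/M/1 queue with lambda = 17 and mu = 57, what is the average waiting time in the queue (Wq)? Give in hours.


rho = 17/57; Wq = rho/(mu - lambda) = 0.0075 hours

0.0075 hours


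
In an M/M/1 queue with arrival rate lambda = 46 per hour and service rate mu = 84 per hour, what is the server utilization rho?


rho = lambda/mu = 46/84 = 0.5476

0.5476


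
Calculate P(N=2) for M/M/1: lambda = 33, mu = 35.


rho = 33/35; P(n) = (1-rho)*rho^n = (1-33/35)*(33/35)^2 = 0.0508

0.0508


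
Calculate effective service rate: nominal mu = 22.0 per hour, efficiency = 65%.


Effective rate = mu * efficiency = 22.0 * 0.65 = 14.3 per hour

14.3 per hour


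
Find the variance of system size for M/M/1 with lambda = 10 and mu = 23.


rho = 10/23; Var(N) = rho/(1-rho)^2 = 1.36

1.36


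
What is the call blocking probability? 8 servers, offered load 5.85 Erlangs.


B(N,A) = (A^N/N!) / sum(A^k/k!, k=0..N) with N=8, A=5.85 = 0.1136

0.1136


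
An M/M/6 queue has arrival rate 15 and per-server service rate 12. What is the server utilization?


rho = lambda/(c*mu) = 15/(6*12) = 0.2083

0.2083


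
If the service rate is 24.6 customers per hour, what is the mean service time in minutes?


Mean service time = 60/mu = 60/24.6 = 2.44 minutes

2.44 minutes


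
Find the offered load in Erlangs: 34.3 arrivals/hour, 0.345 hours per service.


Offered load a = lambda * E[S] = 34.3 * 0.345 = 11.83 Erlangs

11.83 Erlangs


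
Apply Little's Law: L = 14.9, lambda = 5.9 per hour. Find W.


W = L / lambda = 14.9 / 5.9 = 2.5254 hours

2.5254 hours


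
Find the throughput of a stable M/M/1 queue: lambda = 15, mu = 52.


For a stable queue (lambda < mu), throughput = lambda = 15 per hour

15 per hour


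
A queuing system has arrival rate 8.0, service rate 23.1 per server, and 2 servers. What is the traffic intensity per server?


rho = lambda / (c * mu) = 8.0 / (2 * 23.1) = 0.1732

0.1732


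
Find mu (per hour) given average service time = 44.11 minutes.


mu = 60 / avg_service_time = 60 / 44.11 = 1.36 per hour

1.36 per hour


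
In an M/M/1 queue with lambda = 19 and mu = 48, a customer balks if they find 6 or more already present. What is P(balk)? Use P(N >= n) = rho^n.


P(N >= 6) = rho^6 = (19/48)^6 = 0.0038

0.0038


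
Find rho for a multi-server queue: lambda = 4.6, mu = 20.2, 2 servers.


rho = lambda / (c * mu) = 4.6 / (2 * 20.2) = 0.1139

0.1139


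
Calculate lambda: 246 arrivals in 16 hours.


lambda = total arrivals / time = 246 / 16 = 15.38 per hour

15.38 per hour


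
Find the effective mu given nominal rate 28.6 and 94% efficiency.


Effective rate = mu * efficiency = 28.6 * 0.94 = 26.88 per hour

26.88 per hour


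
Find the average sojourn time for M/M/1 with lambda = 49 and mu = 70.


W = 1/(mu - lambda) = 1/(70 - 49) = 0.0476 hours

0.0476 hours


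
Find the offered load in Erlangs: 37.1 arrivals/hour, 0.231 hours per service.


Offered load a = lambda * E[S] = 37.1 * 0.231 = 8.57 Erlangs

8.57 Erlangs


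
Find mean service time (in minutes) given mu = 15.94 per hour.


Mean service time = 60/mu = 60/15.94 = 3.76 minutes

3.76 minutes


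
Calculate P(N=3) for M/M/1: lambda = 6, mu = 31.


rho = 6/31; P(n) = (1-rho)*rho^n = (1-6/31)*(6/31)^3 = 0.0058

0.0058


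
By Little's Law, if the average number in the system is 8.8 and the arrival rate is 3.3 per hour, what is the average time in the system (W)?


W = L / lambda = 8.8 / 3.3 = 2.6667 hours

2.6667 hours


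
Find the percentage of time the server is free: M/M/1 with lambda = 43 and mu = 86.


Idle fraction = (1 - rho) * 100 = (1 - 43/86) * 100 = 50.0%

50.0%


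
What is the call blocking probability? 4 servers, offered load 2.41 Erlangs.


B(N,A) = (A^N/N!) / sum(A^k/k!, k=0..N) with N=4, A=2.41 = 0.1398

0.1398


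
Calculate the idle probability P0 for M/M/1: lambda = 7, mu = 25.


P0 = 1 - rho = 1 - 7/25 = 0.72

0.72


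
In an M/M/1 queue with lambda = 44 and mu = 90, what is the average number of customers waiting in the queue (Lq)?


rho = 44/90; Lq = rho^2/(1-rho) = 0.47

0.47


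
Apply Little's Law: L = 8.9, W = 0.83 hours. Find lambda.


lambda = L / W = 8.9 / 0.83 = 10.72 per hour

10.72 per hour


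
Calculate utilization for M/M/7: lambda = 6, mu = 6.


rho = lambda/(c*mu) = 6/(7*6) = 0.1429

0.1429


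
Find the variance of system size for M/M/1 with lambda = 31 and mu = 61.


rho = 31/61; Var(N) = rho/(1-rho)^2 = 2.1

2.1


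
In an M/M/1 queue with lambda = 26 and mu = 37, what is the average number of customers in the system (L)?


rho = 26/37; L = rho/(1-rho) = 2.36

2.36


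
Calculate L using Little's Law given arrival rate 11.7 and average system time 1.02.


L = lambda * W = 11.7 * 1.02 = 11.93

11.93


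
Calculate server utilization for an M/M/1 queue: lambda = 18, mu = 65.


rho = lambda/mu = 18/65 = 0.2769

0.2769


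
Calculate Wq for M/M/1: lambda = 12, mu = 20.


rho = 12/20; Wq = rho/(mu - lambda) = 0.075 hours

0.075 hours


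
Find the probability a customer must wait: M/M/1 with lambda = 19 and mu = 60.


P(wait) = rho = lambda/mu = 19/60 = 0.3167

0.3167


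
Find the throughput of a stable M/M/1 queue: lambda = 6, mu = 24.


For a stable queue (lambda < mu), throughput = lambda = 6 per hour

6 per hour


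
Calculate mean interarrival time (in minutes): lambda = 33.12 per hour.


Mean interarrival time = 60/lambda = 60/33.12 = 1.81 minutes

1.81 minutes


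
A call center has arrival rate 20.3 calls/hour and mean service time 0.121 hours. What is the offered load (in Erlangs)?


Offered load a = lambda * E[S] = 20.3 * 0.121 = 2.46 Erlangs

2.46 Erlangs


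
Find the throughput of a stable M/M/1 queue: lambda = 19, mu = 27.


For a stable queue (lambda < mu), throughput = lambda = 19 per hour

19 per hour


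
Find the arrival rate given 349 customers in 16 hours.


lambda = total arrivals / time = 349 / 16 = 21.81 per hour

21.81 per hour


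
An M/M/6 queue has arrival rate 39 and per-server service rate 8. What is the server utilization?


rho = lambda/(c*mu) = 39/(6*8) = 0.8125

0.8125


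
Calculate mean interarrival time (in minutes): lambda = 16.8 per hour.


Mean interarrival time = 60/lambda = 60/16.8 = 3.57 minutes

3.57 minutes


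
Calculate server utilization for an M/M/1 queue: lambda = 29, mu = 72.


rho = lambda/mu = 29/72 = 0.4028

0.4028


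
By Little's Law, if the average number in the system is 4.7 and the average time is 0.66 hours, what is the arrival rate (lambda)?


lambda = L / W = 4.7 / 0.66 = 7.12 per hour

7.12 per hour


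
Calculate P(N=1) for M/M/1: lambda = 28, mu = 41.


rho = 28/41; P(n) = (1-rho)*rho^n = (1-28/41)*(28/41)^1 = 0.2165

0.2165


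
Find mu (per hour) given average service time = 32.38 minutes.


mu = 60 / avg_service_time = 60 / 32.38 = 1.85 per hour

1.85 per hour


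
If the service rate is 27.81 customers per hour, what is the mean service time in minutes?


Mean service time = 60/mu = 60/27.81 = 2.16 minutes

2.16 minutes


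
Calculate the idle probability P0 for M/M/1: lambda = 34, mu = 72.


P0 = 1 - rho = 1 - 34/72 = 0.5278

0.5278


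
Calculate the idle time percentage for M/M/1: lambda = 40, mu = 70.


Idle fraction = (1 - rho) * 100 = (1 - 40/70) * 100 = 42.9%

42.9%


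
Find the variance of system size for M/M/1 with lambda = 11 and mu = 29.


rho = 11/29; Var(N) = rho/(1-rho)^2 = 0.98

0.98


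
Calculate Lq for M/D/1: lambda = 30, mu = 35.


M/D/1: Lq = rho^2 / (2*(1-rho)) where rho = 30/35; Lq = 2.57

2.57


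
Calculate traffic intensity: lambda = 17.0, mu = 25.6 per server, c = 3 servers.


rho = lambda / (c * mu) = 17.0 / (3 * 25.6) = 0.2214

0.2214


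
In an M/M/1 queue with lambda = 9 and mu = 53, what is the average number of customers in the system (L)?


rho = 9/53; L = rho/(1-rho) = 0.2

0.2


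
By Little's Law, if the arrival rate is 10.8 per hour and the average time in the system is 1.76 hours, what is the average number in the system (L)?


L = lambda * W = 10.8 * 1.76 = 19.01

19.01


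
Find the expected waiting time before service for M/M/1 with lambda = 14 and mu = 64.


rho = 14/64; Wq = rho/(mu - lambda) = 0.0044 hours

0.0044 hours


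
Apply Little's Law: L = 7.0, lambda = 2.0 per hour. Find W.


W = L / lambda = 7.0 / 2.0 = 3.5 hours

3.5 hours


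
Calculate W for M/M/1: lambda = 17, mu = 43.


W = 1/(mu - lambda) = 1/(43 - 17) = 0.0385 hours

0.0385 hours


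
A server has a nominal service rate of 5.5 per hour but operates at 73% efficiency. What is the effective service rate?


Effective rate = mu * efficiency = 5.5 * 0.73 = 4.02 per hour

4.02 per hour


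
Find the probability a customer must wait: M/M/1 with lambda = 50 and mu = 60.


P(wait) = rho = lambda/mu = 50/60 = 0.8333

0.8333


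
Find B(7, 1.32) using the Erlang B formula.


B(N,A) = (A^N/N!) / sum(A^k/k!, k=0..N) with N=7, A=1.32 = 0.0004

0.0004


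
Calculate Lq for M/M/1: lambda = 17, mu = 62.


rho = 17/62; Lq = rho^2/(1-rho) = 0.1

0.1
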